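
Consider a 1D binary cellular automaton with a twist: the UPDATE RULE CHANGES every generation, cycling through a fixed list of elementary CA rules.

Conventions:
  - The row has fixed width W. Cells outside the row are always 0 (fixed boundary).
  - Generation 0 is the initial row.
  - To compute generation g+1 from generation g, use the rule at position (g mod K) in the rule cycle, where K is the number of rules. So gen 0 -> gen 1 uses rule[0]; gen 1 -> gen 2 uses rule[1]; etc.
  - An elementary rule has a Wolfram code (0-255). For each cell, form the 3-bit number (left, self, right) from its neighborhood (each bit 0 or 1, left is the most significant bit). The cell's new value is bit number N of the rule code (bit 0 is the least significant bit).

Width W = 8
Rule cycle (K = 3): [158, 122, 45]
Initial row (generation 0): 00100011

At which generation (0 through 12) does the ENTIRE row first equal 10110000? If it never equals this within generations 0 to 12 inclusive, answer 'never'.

Answer: 3

Derivation:
Gen 0: 00100011
Gen 1 (rule 158): 01110110
Gen 2 (rule 122): 11011111
Gen 3 (rule 45): 10110000
Gen 4 (rule 158): 10101000
Gen 5 (rule 122): 01010100
Gen 6 (rule 45): 01111101
Gen 7 (rule 158): 11111001
Gen 8 (rule 122): 10001110
Gen 9 (rule 45): 10101000
Gen 10 (rule 158): 10101100
Gen 11 (rule 122): 01011110
Gen 12 (rule 45): 01110000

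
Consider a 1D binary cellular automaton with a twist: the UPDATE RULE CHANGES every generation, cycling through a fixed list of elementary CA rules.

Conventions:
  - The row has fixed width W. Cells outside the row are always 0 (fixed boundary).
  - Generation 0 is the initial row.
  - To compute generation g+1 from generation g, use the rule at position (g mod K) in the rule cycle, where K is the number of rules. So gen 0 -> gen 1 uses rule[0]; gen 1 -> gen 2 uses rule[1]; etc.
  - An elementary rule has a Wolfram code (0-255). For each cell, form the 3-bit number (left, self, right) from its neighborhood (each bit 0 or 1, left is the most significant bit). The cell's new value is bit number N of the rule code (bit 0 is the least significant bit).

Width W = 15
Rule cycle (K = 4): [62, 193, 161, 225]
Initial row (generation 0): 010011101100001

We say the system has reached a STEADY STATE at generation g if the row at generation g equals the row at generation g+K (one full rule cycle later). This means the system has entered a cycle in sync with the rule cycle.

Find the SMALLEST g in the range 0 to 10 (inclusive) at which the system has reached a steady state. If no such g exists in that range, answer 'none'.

Gen 0: 010011101100001
Gen 1 (rule 62): 111110011010011
Gen 2 (rule 193): 011110001000001
Gen 3 (rule 161): 001100100011100
Gen 4 (rule 225): 100100001001101
Gen 5 (rule 62): 111110011111011
Gen 6 (rule 193): 011110001111001
Gen 7 (rule 161): 001100100110000
Gen 8 (rule 225): 100100000010111
Gen 9 (rule 62): 111110000111100
Gen 10 (rule 193): 011110110011101
Gen 11 (rule 161): 001101000001010
Gen 12 (rule 225): 100110011100100
Gen 13 (rule 62): 111101110011110
Gen 14 (rule 193): 011100110001110

Answer: none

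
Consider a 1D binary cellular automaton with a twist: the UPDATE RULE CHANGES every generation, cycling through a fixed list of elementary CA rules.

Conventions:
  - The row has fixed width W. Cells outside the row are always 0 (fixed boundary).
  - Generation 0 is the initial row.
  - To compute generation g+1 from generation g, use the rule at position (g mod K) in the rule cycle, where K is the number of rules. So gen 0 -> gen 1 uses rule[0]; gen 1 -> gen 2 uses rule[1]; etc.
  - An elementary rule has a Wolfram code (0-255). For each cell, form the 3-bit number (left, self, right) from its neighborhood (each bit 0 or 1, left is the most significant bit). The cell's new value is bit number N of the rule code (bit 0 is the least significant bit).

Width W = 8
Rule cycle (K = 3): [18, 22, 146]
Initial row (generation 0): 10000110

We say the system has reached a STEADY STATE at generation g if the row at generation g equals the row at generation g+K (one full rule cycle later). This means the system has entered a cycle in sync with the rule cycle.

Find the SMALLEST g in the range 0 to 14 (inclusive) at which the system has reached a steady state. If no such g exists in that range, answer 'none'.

Answer: 5

Derivation:
Gen 0: 10000110
Gen 1 (rule 18): 01001001
Gen 2 (rule 22): 11111111
Gen 3 (rule 146): 01111110
Gen 4 (rule 18): 10000001
Gen 5 (rule 22): 11000011
Gen 6 (rule 146): 00100100
Gen 7 (rule 18): 01011010
Gen 8 (rule 22): 11000011
Gen 9 (rule 146): 00100100
Gen 10 (rule 18): 01011010
Gen 11 (rule 22): 11000011
Gen 12 (rule 146): 00100100
Gen 13 (rule 18): 01011010
Gen 14 (rule 22): 11000011
Gen 15 (rule 146): 00100100
Gen 16 (rule 18): 01011010
Gen 17 (rule 22): 11000011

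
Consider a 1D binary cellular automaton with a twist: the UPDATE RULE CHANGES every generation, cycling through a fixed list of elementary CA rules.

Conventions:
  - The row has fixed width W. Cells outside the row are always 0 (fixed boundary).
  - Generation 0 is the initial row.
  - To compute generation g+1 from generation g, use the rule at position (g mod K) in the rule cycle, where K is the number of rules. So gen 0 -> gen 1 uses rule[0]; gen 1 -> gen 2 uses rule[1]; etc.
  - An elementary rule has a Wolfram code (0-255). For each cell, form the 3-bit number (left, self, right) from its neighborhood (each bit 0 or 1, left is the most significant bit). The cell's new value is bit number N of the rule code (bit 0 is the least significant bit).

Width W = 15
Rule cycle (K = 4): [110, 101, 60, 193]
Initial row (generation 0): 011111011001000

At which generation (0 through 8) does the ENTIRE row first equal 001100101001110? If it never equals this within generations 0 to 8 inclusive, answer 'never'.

Gen 0: 011111011001000
Gen 1 (rule 110): 110001111011000
Gen 2 (rule 101): 010100001101011
Gen 3 (rule 60): 011110001011110
Gen 4 (rule 193): 001110100001110
Gen 5 (rule 110): 011011100011010
Gen 6 (rule 101): 001100101001110
Gen 7 (rule 60): 001010111101001
Gen 8 (rule 193): 100000011100000

Answer: 6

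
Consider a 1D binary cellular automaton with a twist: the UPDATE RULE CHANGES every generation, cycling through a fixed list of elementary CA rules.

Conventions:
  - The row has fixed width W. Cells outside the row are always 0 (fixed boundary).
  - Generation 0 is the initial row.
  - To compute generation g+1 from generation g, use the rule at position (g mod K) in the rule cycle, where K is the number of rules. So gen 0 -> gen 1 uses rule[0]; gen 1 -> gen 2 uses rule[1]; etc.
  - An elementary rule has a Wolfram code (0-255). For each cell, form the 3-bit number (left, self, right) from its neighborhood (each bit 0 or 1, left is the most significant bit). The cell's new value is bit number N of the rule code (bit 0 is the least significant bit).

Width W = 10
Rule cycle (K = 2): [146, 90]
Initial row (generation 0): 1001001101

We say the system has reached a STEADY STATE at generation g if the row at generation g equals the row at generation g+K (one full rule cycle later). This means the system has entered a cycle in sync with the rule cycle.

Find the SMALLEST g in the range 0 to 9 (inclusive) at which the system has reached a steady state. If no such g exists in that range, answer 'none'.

Answer: none

Derivation:
Gen 0: 1001001101
Gen 1 (rule 146): 0110110000
Gen 2 (rule 90): 1110111000
Gen 3 (rule 146): 0100010100
Gen 4 (rule 90): 1010100010
Gen 5 (rule 146): 0000010101
Gen 6 (rule 90): 0000100000
Gen 7 (rule 146): 0001010000
Gen 8 (rule 90): 0010001000
Gen 9 (rule 146): 0101010100
Gen 10 (rule 90): 1000000010
Gen 11 (rule 146): 0100000101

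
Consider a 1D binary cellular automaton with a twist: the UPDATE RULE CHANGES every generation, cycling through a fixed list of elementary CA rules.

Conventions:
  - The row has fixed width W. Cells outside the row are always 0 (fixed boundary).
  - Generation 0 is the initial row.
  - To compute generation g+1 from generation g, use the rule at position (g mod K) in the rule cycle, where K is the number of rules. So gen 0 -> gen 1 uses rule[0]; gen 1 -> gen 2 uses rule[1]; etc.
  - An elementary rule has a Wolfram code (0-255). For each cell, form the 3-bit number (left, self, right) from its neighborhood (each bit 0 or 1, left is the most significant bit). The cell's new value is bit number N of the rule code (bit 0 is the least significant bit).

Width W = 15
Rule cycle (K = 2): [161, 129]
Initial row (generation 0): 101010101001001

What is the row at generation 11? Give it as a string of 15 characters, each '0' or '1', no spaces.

Answer: 100000111111001

Derivation:
Gen 0: 101010101001001
Gen 1 (rule 161): 010101010000000
Gen 2 (rule 129): 000000000111111
Gen 3 (rule 161): 111111110011110
Gen 4 (rule 129): 011111100001100
Gen 5 (rule 161): 001111001100001
Gen 6 (rule 129): 100110000001100
Gen 7 (rule 161): 000000111100001
Gen 8 (rule 129): 111110011001100
Gen 9 (rule 161): 011100000000001
Gen 10 (rule 129): 001001111111100
Gen 11 (rule 161): 100000111111001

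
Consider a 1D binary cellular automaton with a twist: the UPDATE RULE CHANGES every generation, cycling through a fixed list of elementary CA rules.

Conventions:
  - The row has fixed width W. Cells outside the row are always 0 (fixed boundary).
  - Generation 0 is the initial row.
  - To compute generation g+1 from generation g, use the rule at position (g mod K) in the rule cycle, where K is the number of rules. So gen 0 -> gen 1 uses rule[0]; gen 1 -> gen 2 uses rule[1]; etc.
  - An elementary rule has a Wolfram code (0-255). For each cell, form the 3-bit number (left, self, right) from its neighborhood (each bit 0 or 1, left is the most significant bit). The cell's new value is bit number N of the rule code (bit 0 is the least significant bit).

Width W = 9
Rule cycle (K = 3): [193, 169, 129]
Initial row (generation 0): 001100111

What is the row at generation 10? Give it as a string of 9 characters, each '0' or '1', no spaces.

Gen 0: 001100111
Gen 1 (rule 193): 100100011
Gen 2 (rule 169): 000001010
Gen 3 (rule 129): 111100000
Gen 4 (rule 193): 011101111
Gen 5 (rule 169): 011011110
Gen 6 (rule 129): 000001100
Gen 7 (rule 193): 111100101
Gen 8 (rule 169): 111000010
Gen 9 (rule 129): 010011000
Gen 10 (rule 193): 000001011

Answer: 000001011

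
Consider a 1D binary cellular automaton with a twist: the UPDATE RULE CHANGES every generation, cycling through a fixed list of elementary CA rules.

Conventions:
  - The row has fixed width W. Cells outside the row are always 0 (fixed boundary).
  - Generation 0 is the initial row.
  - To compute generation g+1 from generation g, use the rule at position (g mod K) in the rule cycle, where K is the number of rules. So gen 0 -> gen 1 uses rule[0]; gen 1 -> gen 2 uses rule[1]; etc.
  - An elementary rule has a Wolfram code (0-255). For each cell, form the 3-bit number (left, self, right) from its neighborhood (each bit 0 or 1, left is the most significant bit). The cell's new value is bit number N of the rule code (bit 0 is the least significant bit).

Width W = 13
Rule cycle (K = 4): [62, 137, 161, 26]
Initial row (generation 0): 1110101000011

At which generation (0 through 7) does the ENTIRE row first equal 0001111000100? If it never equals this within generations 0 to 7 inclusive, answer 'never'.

Answer: 2

Derivation:
Gen 0: 1110101000011
Gen 1 (rule 62): 1001111100110
Gen 2 (rule 137): 0001111000100
Gen 3 (rule 161): 1100110010001
Gen 4 (rule 26): 1011101101010
Gen 5 (rule 62): 1110011011111
Gen 6 (rule 137): 1100010011110
Gen 7 (rule 161): 0001000001100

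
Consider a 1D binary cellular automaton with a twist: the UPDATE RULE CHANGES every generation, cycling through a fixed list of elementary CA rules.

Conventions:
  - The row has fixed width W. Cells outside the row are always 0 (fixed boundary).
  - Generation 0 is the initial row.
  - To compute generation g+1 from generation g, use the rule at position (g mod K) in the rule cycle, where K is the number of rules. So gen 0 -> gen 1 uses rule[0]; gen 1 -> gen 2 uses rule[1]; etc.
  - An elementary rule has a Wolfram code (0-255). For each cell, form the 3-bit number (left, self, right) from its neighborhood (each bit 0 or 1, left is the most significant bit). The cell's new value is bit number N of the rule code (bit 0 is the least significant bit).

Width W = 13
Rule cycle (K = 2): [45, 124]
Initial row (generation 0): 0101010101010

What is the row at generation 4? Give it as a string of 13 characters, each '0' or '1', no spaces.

Answer: 0111000001111

Derivation:
Gen 0: 0101010101010
Gen 1 (rule 45): 0111111111110
Gen 2 (rule 124): 0100000000011
Gen 3 (rule 45): 0101111111010
Gen 4 (rule 124): 0111000001111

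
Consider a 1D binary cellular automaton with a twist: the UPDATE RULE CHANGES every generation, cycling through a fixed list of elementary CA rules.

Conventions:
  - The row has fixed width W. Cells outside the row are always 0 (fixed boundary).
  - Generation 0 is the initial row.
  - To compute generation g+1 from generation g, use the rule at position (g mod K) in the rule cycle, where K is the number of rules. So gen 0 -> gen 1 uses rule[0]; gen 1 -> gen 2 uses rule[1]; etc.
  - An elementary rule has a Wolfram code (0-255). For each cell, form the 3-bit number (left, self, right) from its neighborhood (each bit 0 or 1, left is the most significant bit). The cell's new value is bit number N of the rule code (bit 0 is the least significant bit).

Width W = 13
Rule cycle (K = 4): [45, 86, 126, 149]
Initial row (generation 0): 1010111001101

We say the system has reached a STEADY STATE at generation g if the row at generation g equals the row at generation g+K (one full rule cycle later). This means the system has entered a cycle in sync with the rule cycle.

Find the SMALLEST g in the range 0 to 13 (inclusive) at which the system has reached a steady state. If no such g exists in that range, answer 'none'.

Gen 0: 1010111001101
Gen 1 (rule 45): 1111100001011
Gen 2 (rule 86): 0000110011001
Gen 3 (rule 126): 0001111111111
Gen 4 (rule 149): 1100111111110
Gen 5 (rule 45): 1000100000000
Gen 6 (rule 86): 1101110000000
Gen 7 (rule 126): 1111011000000
Gen 8 (rule 149): 0110000111111
Gen 9 (rule 45): 0100110100000
Gen 10 (rule 86): 1111010110000
Gen 11 (rule 126): 1001111111000
Gen 12 (rule 149): 1100111110111
Gen 13 (rule 45): 1000100001100
Gen 14 (rule 86): 1101110010110
Gen 15 (rule 126): 1111011111111
Gen 16 (rule 149): 0110001111110
Gen 17 (rule 45): 0100101000000

Answer: none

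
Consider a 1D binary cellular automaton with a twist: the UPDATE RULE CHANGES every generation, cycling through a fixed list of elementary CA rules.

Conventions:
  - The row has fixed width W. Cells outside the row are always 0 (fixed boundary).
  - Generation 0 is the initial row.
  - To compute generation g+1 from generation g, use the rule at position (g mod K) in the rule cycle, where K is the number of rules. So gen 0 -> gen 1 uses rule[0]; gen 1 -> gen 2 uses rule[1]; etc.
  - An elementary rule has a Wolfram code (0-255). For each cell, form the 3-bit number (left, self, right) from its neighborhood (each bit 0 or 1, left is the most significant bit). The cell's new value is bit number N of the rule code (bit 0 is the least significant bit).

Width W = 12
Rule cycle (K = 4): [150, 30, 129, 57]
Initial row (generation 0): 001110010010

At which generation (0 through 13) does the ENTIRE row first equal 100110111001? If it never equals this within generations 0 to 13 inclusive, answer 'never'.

Answer: never

Derivation:
Gen 0: 001110010010
Gen 1 (rule 150): 010101111111
Gen 2 (rule 30): 110101000000
Gen 3 (rule 129): 000000011111
Gen 4 (rule 57): 111111010000
Gen 5 (rule 150): 011110011000
Gen 6 (rule 30): 110001110100
Gen 7 (rule 129): 000100100001
Gen 8 (rule 57): 110010011100
Gen 9 (rule 150): 001111101010
Gen 10 (rule 30): 011000001011
Gen 11 (rule 129): 000011100000
Gen 12 (rule 57): 111010011111
Gen 13 (rule 150): 010011101110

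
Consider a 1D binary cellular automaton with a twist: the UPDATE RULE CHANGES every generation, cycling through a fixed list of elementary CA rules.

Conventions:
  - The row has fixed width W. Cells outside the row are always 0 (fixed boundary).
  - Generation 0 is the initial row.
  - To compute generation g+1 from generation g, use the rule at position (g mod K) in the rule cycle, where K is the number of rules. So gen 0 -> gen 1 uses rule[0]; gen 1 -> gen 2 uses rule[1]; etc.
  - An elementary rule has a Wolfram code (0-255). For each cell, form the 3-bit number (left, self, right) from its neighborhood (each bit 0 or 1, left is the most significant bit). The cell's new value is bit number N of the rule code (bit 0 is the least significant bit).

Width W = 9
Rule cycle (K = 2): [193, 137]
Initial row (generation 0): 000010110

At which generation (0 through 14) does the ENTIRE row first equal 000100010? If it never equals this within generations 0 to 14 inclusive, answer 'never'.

Gen 0: 000010110
Gen 1 (rule 193): 111000010
Gen 2 (rule 137): 110011000
Gen 3 (rule 193): 010001011
Gen 4 (rule 137): 000100010
Gen 5 (rule 193): 110001000
Gen 6 (rule 137): 100100011
Gen 7 (rule 193): 000001001
Gen 8 (rule 137): 111100000
Gen 9 (rule 193): 011101111
Gen 10 (rule 137): 011001110
Gen 11 (rule 193): 001000110
Gen 12 (rule 137): 100010100
Gen 13 (rule 193): 001000001
Gen 14 (rule 137): 100011100

Answer: 4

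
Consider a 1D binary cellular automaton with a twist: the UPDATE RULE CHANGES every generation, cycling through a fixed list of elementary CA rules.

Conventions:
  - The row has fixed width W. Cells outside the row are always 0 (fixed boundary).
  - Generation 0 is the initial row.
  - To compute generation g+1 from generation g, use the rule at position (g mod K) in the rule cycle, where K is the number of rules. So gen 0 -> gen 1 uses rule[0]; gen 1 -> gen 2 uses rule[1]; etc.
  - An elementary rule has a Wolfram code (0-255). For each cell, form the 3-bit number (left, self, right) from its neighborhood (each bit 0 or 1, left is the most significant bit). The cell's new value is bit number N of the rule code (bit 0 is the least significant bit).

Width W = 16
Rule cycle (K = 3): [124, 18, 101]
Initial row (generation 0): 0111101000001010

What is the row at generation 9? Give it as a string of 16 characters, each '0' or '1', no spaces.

Answer: 0101111111111010

Derivation:
Gen 0: 0111101000001010
Gen 1 (rule 124): 0100111100001111
Gen 2 (rule 18): 1011000010010000
Gen 3 (rule 101): 1101011010010111
Gen 4 (rule 124): 1111111111011101
Gen 5 (rule 18): 0000000000000000
Gen 6 (rule 101): 1111111111111111
Gen 7 (rule 124): 1000000000000001
Gen 8 (rule 18): 0100000000000010
Gen 9 (rule 101): 0101111111111010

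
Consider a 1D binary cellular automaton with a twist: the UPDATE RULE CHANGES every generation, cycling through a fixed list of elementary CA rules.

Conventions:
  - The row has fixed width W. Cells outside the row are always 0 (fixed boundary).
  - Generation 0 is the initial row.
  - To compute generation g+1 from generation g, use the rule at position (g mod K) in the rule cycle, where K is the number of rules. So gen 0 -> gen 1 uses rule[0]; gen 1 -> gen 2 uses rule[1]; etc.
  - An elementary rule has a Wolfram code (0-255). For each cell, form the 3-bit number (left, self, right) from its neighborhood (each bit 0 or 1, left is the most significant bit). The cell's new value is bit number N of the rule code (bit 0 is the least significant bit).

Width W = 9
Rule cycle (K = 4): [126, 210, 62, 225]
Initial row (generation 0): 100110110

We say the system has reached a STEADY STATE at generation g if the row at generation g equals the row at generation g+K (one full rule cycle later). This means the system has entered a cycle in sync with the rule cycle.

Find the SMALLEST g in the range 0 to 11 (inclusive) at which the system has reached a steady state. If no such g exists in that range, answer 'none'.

Answer: none

Derivation:
Gen 0: 100110110
Gen 1 (rule 126): 111111111
Gen 2 (rule 210): 011111111
Gen 3 (rule 62): 110000000
Gen 4 (rule 225): 010111111
Gen 5 (rule 126): 111100001
Gen 6 (rule 210): 011110010
Gen 7 (rule 62): 110001111
Gen 8 (rule 225): 010100111
Gen 9 (rule 126): 111111101
Gen 10 (rule 210): 011111100
Gen 11 (rule 62): 110000010
Gen 12 (rule 225): 010111000
Gen 13 (rule 126): 111101100
Gen 14 (rule 210): 011100110
Gen 15 (rule 62): 110011101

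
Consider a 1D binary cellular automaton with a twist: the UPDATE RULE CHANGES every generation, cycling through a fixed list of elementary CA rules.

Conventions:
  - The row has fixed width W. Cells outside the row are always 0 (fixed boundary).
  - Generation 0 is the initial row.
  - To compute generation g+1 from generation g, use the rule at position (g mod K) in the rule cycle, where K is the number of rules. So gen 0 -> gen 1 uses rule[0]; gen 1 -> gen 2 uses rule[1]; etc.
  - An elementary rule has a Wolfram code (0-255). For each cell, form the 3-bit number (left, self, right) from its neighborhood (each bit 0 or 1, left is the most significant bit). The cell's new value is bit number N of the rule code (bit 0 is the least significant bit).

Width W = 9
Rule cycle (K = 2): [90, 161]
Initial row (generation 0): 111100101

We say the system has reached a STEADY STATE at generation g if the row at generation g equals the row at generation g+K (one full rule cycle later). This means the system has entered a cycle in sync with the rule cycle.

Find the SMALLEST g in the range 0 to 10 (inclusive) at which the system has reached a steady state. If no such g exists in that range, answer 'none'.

Gen 0: 111100101
Gen 1 (rule 90): 100111000
Gen 2 (rule 161): 000010011
Gen 3 (rule 90): 000101111
Gen 4 (rule 161): 110010110
Gen 5 (rule 90): 111100111
Gen 6 (rule 161): 011000010
Gen 7 (rule 90): 111100101
Gen 8 (rule 161): 011000010
Gen 9 (rule 90): 111100101
Gen 10 (rule 161): 011000010
Gen 11 (rule 90): 111100101
Gen 12 (rule 161): 011000010

Answer: 6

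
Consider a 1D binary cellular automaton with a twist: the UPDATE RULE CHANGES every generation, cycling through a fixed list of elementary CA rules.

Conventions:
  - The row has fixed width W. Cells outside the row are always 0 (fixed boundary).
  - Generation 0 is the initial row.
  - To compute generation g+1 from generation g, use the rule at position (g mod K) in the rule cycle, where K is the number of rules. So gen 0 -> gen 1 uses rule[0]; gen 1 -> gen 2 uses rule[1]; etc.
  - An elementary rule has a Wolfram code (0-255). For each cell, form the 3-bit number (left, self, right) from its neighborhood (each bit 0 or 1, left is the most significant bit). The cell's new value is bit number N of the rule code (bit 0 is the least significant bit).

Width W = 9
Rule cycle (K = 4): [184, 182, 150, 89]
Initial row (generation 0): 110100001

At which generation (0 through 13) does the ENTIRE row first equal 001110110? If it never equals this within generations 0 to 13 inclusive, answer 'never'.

Answer: never

Derivation:
Gen 0: 110100001
Gen 1 (rule 184): 101010000
Gen 2 (rule 182): 111111000
Gen 3 (rule 150): 011110100
Gen 4 (rule 89): 010010011
Gen 5 (rule 184): 001001010
Gen 6 (rule 182): 011111111
Gen 7 (rule 150): 101111110
Gen 8 (rule 89): 001000011
Gen 9 (rule 184): 000100010
Gen 10 (rule 182): 001110111
Gen 11 (rule 150): 010100010
Gen 12 (rule 89): 000011001
Gen 13 (rule 184): 000010100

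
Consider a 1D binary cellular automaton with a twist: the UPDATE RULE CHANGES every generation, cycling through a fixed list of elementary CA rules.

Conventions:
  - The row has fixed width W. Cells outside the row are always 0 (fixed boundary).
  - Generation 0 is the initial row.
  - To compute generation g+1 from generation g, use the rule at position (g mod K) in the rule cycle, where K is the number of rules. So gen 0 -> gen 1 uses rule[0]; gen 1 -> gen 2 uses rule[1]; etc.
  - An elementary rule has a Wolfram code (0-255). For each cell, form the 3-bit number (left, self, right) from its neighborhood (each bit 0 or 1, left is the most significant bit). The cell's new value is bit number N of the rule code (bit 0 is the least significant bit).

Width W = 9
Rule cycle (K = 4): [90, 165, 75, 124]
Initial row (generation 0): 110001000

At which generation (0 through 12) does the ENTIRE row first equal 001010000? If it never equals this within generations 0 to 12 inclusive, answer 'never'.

Gen 0: 110001000
Gen 1 (rule 90): 111010100
Gen 2 (rule 165): 010111101
Gen 3 (rule 75): 100100100
Gen 4 (rule 124): 110110110
Gen 5 (rule 90): 110110111
Gen 6 (rule 165): 001001010
Gen 7 (rule 75): 110010000
Gen 8 (rule 124): 111011000
Gen 9 (rule 90): 101011100
Gen 10 (rule 165): 111101001
Gen 11 (rule 75): 100100010
Gen 12 (rule 124): 110110011

Answer: never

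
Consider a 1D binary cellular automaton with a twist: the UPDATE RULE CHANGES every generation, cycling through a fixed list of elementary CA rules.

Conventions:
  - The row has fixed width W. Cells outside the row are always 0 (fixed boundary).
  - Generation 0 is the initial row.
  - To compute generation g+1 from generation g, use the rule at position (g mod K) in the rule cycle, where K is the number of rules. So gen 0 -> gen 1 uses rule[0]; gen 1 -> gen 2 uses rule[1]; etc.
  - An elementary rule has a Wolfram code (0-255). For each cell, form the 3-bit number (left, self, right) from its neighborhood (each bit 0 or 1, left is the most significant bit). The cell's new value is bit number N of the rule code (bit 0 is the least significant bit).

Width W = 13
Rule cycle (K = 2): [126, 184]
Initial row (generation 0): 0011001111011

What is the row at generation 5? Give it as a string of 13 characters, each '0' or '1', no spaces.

Gen 0: 0011001111011
Gen 1 (rule 126): 0111111001111
Gen 2 (rule 184): 0111110101110
Gen 3 (rule 126): 1100011111011
Gen 4 (rule 184): 1010011110110
Gen 5 (rule 126): 1111110011111

Answer: 1111110011111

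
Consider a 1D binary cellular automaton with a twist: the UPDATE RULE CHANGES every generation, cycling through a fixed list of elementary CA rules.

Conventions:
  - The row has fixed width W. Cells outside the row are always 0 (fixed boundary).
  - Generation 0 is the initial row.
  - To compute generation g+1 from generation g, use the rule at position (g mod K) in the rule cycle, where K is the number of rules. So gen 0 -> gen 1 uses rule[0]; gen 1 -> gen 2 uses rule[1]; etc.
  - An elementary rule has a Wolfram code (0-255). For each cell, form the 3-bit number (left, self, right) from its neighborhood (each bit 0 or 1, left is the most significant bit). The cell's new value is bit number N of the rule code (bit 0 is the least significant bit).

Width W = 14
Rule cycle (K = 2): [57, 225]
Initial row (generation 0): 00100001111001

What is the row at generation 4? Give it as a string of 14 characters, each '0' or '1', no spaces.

Gen 0: 00100001111001
Gen 1 (rule 57): 10011101000100
Gen 2 (rule 225): 00001110010001
Gen 3 (rule 57): 11101001001100
Gen 4 (rule 225): 01110000000101

Answer: 01110000000101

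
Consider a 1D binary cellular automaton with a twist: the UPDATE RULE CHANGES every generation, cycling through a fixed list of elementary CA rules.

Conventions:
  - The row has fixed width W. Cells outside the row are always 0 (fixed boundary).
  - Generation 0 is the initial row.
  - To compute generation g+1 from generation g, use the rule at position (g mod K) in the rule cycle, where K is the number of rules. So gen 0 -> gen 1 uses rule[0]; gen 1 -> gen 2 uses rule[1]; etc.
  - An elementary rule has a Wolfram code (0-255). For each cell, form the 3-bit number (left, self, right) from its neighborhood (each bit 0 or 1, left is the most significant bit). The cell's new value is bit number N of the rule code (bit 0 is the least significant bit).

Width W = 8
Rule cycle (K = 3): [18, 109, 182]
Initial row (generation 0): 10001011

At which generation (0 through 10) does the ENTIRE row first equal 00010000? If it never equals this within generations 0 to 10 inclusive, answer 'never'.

Answer: never

Derivation:
Gen 0: 10001011
Gen 1 (rule 18): 01010000
Gen 2 (rule 109): 01110111
Gen 3 (rule 182): 10101010
Gen 4 (rule 18): 00000001
Gen 5 (rule 109): 11111101
Gen 6 (rule 182): 01111011
Gen 7 (rule 18): 10000000
Gen 8 (rule 109): 10111111
Gen 9 (rule 182): 11011110
Gen 10 (rule 18): 00000001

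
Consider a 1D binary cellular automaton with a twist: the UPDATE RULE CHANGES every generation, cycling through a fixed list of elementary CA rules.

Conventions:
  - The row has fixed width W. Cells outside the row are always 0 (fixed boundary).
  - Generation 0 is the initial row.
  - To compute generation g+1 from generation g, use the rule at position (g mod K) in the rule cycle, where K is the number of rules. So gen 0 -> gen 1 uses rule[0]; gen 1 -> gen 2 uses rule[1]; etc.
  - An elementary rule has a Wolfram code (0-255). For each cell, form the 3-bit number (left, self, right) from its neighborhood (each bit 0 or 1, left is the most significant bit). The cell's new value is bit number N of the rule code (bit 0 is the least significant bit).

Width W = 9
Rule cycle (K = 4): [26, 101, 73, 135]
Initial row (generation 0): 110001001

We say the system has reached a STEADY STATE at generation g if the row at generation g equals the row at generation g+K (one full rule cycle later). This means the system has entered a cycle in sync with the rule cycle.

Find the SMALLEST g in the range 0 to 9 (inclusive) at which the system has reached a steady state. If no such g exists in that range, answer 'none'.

Gen 0: 110001001
Gen 1 (rule 26): 101010110
Gen 2 (rule 101): 111111010
Gen 3 (rule 73): 100001000
Gen 4 (rule 135): 101111011
Gen 5 (rule 26): 001000010
Gen 6 (rule 101): 101011010
Gen 7 (rule 73): 000011000
Gen 8 (rule 135): 111100011
Gen 9 (rule 26): 100010110
Gen 10 (rule 101): 101011010
Gen 11 (rule 73): 000011000
Gen 12 (rule 135): 111100011
Gen 13 (rule 26): 100010110

Answer: 6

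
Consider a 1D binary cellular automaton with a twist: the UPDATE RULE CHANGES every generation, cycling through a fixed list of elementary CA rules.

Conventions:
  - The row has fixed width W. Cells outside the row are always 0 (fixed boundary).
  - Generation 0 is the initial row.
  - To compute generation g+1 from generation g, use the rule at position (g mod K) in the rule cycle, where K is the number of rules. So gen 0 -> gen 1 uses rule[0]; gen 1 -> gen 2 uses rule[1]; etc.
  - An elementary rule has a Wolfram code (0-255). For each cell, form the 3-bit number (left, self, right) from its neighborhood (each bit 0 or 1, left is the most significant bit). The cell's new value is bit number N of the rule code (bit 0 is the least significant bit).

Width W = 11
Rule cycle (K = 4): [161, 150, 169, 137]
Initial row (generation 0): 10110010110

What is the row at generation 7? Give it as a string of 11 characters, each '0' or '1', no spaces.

Answer: 00101010100

Derivation:
Gen 0: 10110010110
Gen 1 (rule 161): 01000001000
Gen 2 (rule 150): 11100011100
Gen 3 (rule 169): 11001011001
Gen 4 (rule 137): 10000010000
Gen 5 (rule 161): 00111000111
Gen 6 (rule 150): 01010101010
Gen 7 (rule 169): 00101010100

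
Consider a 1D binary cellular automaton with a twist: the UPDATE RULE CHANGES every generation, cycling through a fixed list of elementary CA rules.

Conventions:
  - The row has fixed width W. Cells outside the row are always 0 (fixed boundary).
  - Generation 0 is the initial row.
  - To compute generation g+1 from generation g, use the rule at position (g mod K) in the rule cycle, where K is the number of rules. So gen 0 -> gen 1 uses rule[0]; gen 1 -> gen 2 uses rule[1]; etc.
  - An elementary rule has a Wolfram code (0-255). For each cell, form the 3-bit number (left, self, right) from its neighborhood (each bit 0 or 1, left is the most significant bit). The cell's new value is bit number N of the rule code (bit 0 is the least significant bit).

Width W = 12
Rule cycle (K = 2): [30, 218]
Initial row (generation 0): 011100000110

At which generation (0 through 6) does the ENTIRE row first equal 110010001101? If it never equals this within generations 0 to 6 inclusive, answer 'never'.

Gen 0: 011100000110
Gen 1 (rule 30): 110010001101
Gen 2 (rule 218): 111101011100
Gen 3 (rule 30): 100001010010
Gen 4 (rule 218): 010010001101
Gen 5 (rule 30): 111111011001
Gen 6 (rule 218): 111111011110

Answer: 1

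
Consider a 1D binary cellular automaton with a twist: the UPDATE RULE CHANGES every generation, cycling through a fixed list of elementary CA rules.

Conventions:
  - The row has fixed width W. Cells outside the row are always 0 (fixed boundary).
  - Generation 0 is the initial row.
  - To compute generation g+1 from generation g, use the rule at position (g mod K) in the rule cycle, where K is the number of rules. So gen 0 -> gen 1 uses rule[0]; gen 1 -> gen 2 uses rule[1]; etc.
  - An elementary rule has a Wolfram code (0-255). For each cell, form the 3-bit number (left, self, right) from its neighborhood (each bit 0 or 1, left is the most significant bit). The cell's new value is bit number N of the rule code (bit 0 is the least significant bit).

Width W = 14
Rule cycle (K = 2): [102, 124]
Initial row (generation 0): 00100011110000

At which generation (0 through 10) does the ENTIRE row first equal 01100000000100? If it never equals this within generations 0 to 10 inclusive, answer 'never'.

Gen 0: 00100011110000
Gen 1 (rule 102): 01100100010000
Gen 2 (rule 124): 01110110011000
Gen 3 (rule 102): 10011010101000
Gen 4 (rule 124): 11011111111100
Gen 5 (rule 102): 01100000000100
Gen 6 (rule 124): 01110000000110
Gen 7 (rule 102): 10010000001010
Gen 8 (rule 124): 11011000001111
Gen 9 (rule 102): 01101000010001
Gen 10 (rule 124): 01111100011001

Answer: 5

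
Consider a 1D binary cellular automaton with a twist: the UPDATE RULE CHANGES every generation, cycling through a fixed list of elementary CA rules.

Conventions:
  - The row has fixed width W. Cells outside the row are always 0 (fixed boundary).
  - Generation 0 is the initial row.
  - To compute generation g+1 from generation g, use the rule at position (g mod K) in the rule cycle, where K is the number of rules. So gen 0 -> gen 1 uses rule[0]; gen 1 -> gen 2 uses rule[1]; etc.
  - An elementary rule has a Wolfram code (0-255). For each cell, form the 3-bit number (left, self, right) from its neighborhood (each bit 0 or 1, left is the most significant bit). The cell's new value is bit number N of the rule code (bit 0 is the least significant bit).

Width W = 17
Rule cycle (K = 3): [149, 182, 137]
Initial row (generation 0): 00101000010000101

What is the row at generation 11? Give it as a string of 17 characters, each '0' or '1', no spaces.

Answer: 00101110111010100

Derivation:
Gen 0: 00101000010000101
Gen 1 (rule 149): 10101111011110101
Gen 2 (rule 182): 11110110101101111
Gen 3 (rule 137): 11100100001001110
Gen 4 (rule 149): 01010111101100101
Gen 5 (rule 182): 11111011010011111
Gen 6 (rule 137): 11110010000011110
Gen 7 (rule 149): 01101011111001101
Gen 8 (rule 182): 10011101110110011
Gen 9 (rule 137): 00011001100100010
Gen 10 (rule 149): 11000100010111011
Gen 11 (rule 182): 00101110111010100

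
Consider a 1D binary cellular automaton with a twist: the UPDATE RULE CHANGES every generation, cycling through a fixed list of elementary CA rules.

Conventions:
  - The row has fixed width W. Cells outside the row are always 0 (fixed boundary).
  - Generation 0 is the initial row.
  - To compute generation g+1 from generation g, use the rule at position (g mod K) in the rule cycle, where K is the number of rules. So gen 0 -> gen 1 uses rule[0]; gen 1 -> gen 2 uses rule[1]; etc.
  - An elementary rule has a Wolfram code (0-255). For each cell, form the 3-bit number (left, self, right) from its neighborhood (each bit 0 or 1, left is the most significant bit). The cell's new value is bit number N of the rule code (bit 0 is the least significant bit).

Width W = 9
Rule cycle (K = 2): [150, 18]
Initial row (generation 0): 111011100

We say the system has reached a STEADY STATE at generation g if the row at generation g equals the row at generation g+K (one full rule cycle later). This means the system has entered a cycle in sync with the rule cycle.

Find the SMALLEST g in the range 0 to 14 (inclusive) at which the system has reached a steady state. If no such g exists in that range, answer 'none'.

Gen 0: 111011100
Gen 1 (rule 150): 010001010
Gen 2 (rule 18): 101010001
Gen 3 (rule 150): 101011011
Gen 4 (rule 18): 000000000
Gen 5 (rule 150): 000000000
Gen 6 (rule 18): 000000000
Gen 7 (rule 150): 000000000
Gen 8 (rule 18): 000000000
Gen 9 (rule 150): 000000000
Gen 10 (rule 18): 000000000
Gen 11 (rule 150): 000000000
Gen 12 (rule 18): 000000000
Gen 13 (rule 150): 000000000
Gen 14 (rule 18): 000000000
Gen 15 (rule 150): 000000000
Gen 16 (rule 18): 000000000

Answer: 4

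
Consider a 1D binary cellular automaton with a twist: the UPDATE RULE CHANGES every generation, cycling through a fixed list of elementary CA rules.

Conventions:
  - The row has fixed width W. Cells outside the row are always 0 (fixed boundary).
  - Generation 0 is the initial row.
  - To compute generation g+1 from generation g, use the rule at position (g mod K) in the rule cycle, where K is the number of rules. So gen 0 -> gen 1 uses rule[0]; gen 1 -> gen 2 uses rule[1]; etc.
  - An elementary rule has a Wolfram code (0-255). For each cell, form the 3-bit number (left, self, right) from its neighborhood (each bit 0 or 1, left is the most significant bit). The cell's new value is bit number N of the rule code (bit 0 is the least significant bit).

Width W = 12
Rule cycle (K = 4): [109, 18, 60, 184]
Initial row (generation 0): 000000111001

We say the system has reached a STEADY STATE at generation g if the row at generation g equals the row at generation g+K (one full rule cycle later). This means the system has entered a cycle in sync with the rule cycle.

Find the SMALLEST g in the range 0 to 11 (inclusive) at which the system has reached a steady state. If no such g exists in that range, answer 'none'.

Gen 0: 000000111001
Gen 1 (rule 109): 111110101001
Gen 2 (rule 18): 000000000110
Gen 3 (rule 60): 000000000101
Gen 4 (rule 184): 000000000010
Gen 5 (rule 109): 111111111010
Gen 6 (rule 18): 000000000001
Gen 7 (rule 60): 000000000001
Gen 8 (rule 184): 000000000000
Gen 9 (rule 109): 111111111111
Gen 10 (rule 18): 000000000000
Gen 11 (rule 60): 000000000000
Gen 12 (rule 184): 000000000000
Gen 13 (rule 109): 111111111111
Gen 14 (rule 18): 000000000000
Gen 15 (rule 60): 000000000000

Answer: 8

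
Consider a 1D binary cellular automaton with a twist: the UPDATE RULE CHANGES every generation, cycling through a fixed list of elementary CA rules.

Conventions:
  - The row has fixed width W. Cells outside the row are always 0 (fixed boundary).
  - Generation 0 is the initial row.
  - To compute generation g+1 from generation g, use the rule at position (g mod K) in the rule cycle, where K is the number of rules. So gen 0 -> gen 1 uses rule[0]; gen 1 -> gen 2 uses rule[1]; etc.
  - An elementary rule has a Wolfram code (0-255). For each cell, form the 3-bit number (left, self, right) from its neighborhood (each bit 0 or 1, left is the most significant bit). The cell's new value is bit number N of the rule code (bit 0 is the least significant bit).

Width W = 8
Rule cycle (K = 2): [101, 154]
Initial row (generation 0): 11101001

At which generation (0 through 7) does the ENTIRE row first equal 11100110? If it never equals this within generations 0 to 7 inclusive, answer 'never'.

Gen 0: 11101001
Gen 1 (rule 101): 00111001
Gen 2 (rule 154): 01110110
Gen 3 (rule 101): 00011010
Gen 4 (rule 154): 00110001
Gen 5 (rule 101): 10010101
Gen 6 (rule 154): 01100000
Gen 7 (rule 101): 00101111

Answer: never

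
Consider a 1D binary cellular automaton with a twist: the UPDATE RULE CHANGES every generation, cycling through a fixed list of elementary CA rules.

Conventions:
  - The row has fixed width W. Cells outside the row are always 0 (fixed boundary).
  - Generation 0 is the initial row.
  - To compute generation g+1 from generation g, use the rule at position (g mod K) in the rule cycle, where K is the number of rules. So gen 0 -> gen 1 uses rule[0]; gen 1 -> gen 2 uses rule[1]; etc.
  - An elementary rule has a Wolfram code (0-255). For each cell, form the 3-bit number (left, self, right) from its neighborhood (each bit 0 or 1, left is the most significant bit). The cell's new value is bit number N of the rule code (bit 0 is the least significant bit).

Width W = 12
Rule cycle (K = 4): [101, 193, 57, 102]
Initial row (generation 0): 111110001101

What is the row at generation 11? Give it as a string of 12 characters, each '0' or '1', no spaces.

Answer: 100000011111

Derivation:
Gen 0: 111110001101
Gen 1 (rule 101): 000010100111
Gen 2 (rule 193): 111000000011
Gen 3 (rule 57): 100111111010
Gen 4 (rule 102): 101000001110
Gen 5 (rule 101): 111011100010
Gen 6 (rule 193): 011001101000
Gen 7 (rule 57): 010101010111
Gen 8 (rule 102): 111111111001
Gen 9 (rule 101): 000000001001
Gen 10 (rule 193): 111111100000
Gen 11 (rule 57): 100000011111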